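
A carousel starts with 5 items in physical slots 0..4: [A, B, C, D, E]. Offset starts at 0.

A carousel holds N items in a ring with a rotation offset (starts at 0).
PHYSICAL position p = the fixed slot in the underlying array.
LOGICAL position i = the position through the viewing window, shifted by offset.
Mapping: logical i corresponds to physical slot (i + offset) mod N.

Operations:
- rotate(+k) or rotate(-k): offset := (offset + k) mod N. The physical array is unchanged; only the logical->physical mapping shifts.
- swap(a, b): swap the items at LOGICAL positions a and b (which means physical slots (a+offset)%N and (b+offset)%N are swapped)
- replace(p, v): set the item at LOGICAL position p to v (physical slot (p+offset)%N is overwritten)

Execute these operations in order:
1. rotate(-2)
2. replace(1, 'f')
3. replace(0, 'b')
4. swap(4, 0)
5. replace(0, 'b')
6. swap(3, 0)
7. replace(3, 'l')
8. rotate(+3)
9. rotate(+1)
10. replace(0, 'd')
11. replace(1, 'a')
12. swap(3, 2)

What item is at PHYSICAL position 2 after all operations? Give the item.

Answer: d

Derivation:
After op 1 (rotate(-2)): offset=3, physical=[A,B,C,D,E], logical=[D,E,A,B,C]
After op 2 (replace(1, 'f')): offset=3, physical=[A,B,C,D,f], logical=[D,f,A,B,C]
After op 3 (replace(0, 'b')): offset=3, physical=[A,B,C,b,f], logical=[b,f,A,B,C]
After op 4 (swap(4, 0)): offset=3, physical=[A,B,b,C,f], logical=[C,f,A,B,b]
After op 5 (replace(0, 'b')): offset=3, physical=[A,B,b,b,f], logical=[b,f,A,B,b]
After op 6 (swap(3, 0)): offset=3, physical=[A,b,b,B,f], logical=[B,f,A,b,b]
After op 7 (replace(3, 'l')): offset=3, physical=[A,l,b,B,f], logical=[B,f,A,l,b]
After op 8 (rotate(+3)): offset=1, physical=[A,l,b,B,f], logical=[l,b,B,f,A]
After op 9 (rotate(+1)): offset=2, physical=[A,l,b,B,f], logical=[b,B,f,A,l]
After op 10 (replace(0, 'd')): offset=2, physical=[A,l,d,B,f], logical=[d,B,f,A,l]
After op 11 (replace(1, 'a')): offset=2, physical=[A,l,d,a,f], logical=[d,a,f,A,l]
After op 12 (swap(3, 2)): offset=2, physical=[f,l,d,a,A], logical=[d,a,A,f,l]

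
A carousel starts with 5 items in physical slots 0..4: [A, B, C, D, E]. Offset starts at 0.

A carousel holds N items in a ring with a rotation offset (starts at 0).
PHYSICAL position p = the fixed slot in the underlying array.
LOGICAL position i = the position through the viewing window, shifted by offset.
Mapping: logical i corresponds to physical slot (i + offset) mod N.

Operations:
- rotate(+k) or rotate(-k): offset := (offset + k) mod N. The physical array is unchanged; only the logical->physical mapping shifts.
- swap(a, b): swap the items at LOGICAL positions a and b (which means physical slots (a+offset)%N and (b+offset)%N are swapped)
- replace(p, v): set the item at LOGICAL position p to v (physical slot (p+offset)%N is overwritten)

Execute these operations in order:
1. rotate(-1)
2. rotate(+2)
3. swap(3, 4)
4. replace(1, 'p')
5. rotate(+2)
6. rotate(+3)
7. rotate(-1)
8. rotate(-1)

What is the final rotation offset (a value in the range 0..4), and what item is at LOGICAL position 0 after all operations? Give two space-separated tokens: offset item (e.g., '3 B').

Answer: 4 A

Derivation:
After op 1 (rotate(-1)): offset=4, physical=[A,B,C,D,E], logical=[E,A,B,C,D]
After op 2 (rotate(+2)): offset=1, physical=[A,B,C,D,E], logical=[B,C,D,E,A]
After op 3 (swap(3, 4)): offset=1, physical=[E,B,C,D,A], logical=[B,C,D,A,E]
After op 4 (replace(1, 'p')): offset=1, physical=[E,B,p,D,A], logical=[B,p,D,A,E]
After op 5 (rotate(+2)): offset=3, physical=[E,B,p,D,A], logical=[D,A,E,B,p]
After op 6 (rotate(+3)): offset=1, physical=[E,B,p,D,A], logical=[B,p,D,A,E]
After op 7 (rotate(-1)): offset=0, physical=[E,B,p,D,A], logical=[E,B,p,D,A]
After op 8 (rotate(-1)): offset=4, physical=[E,B,p,D,A], logical=[A,E,B,p,D]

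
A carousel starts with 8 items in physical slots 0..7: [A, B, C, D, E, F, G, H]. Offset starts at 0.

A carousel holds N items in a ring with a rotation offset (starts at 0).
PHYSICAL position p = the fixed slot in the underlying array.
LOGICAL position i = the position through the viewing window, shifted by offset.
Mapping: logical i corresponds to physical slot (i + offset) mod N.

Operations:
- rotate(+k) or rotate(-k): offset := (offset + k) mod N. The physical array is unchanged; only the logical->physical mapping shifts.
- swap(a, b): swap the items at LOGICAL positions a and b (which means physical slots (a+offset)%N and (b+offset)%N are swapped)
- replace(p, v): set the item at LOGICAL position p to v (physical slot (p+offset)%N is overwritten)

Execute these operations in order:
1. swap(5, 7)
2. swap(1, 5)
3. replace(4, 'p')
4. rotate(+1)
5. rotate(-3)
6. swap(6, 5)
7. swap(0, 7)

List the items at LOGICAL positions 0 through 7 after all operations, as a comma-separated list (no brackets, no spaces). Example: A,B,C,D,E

Answer: B,F,A,H,C,p,D,G

Derivation:
After op 1 (swap(5, 7)): offset=0, physical=[A,B,C,D,E,H,G,F], logical=[A,B,C,D,E,H,G,F]
After op 2 (swap(1, 5)): offset=0, physical=[A,H,C,D,E,B,G,F], logical=[A,H,C,D,E,B,G,F]
After op 3 (replace(4, 'p')): offset=0, physical=[A,H,C,D,p,B,G,F], logical=[A,H,C,D,p,B,G,F]
After op 4 (rotate(+1)): offset=1, physical=[A,H,C,D,p,B,G,F], logical=[H,C,D,p,B,G,F,A]
After op 5 (rotate(-3)): offset=6, physical=[A,H,C,D,p,B,G,F], logical=[G,F,A,H,C,D,p,B]
After op 6 (swap(6, 5)): offset=6, physical=[A,H,C,p,D,B,G,F], logical=[G,F,A,H,C,p,D,B]
After op 7 (swap(0, 7)): offset=6, physical=[A,H,C,p,D,G,B,F], logical=[B,F,A,H,C,p,D,G]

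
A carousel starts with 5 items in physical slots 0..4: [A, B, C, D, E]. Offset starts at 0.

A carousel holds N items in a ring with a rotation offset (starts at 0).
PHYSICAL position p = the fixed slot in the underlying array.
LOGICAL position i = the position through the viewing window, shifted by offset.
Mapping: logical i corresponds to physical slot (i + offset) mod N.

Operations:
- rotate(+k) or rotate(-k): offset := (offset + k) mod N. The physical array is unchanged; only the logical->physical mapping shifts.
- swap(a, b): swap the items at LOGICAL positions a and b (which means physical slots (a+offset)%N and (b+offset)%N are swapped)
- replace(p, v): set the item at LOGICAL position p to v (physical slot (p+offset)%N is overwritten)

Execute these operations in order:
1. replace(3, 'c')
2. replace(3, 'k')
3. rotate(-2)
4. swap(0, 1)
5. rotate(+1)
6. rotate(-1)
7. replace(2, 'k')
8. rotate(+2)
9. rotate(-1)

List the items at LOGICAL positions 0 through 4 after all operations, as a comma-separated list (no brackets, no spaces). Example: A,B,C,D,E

Answer: k,k,B,C,E

Derivation:
After op 1 (replace(3, 'c')): offset=0, physical=[A,B,C,c,E], logical=[A,B,C,c,E]
After op 2 (replace(3, 'k')): offset=0, physical=[A,B,C,k,E], logical=[A,B,C,k,E]
After op 3 (rotate(-2)): offset=3, physical=[A,B,C,k,E], logical=[k,E,A,B,C]
After op 4 (swap(0, 1)): offset=3, physical=[A,B,C,E,k], logical=[E,k,A,B,C]
After op 5 (rotate(+1)): offset=4, physical=[A,B,C,E,k], logical=[k,A,B,C,E]
After op 6 (rotate(-1)): offset=3, physical=[A,B,C,E,k], logical=[E,k,A,B,C]
After op 7 (replace(2, 'k')): offset=3, physical=[k,B,C,E,k], logical=[E,k,k,B,C]
After op 8 (rotate(+2)): offset=0, physical=[k,B,C,E,k], logical=[k,B,C,E,k]
After op 9 (rotate(-1)): offset=4, physical=[k,B,C,E,k], logical=[k,k,B,C,E]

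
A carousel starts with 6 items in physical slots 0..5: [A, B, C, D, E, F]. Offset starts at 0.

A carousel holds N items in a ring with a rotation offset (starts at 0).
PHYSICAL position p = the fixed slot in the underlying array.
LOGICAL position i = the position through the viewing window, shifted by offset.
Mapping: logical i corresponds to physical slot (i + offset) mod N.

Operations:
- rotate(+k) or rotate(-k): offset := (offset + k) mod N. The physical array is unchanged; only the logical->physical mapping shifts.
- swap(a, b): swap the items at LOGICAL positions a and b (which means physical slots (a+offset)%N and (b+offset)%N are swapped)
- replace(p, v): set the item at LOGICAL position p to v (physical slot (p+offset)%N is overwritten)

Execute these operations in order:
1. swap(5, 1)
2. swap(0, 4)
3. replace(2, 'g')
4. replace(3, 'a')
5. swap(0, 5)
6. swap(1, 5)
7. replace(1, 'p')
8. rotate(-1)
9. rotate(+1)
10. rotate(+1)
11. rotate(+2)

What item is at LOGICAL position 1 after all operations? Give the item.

After op 1 (swap(5, 1)): offset=0, physical=[A,F,C,D,E,B], logical=[A,F,C,D,E,B]
After op 2 (swap(0, 4)): offset=0, physical=[E,F,C,D,A,B], logical=[E,F,C,D,A,B]
After op 3 (replace(2, 'g')): offset=0, physical=[E,F,g,D,A,B], logical=[E,F,g,D,A,B]
After op 4 (replace(3, 'a')): offset=0, physical=[E,F,g,a,A,B], logical=[E,F,g,a,A,B]
After op 5 (swap(0, 5)): offset=0, physical=[B,F,g,a,A,E], logical=[B,F,g,a,A,E]
After op 6 (swap(1, 5)): offset=0, physical=[B,E,g,a,A,F], logical=[B,E,g,a,A,F]
After op 7 (replace(1, 'p')): offset=0, physical=[B,p,g,a,A,F], logical=[B,p,g,a,A,F]
After op 8 (rotate(-1)): offset=5, physical=[B,p,g,a,A,F], logical=[F,B,p,g,a,A]
After op 9 (rotate(+1)): offset=0, physical=[B,p,g,a,A,F], logical=[B,p,g,a,A,F]
After op 10 (rotate(+1)): offset=1, physical=[B,p,g,a,A,F], logical=[p,g,a,A,F,B]
After op 11 (rotate(+2)): offset=3, physical=[B,p,g,a,A,F], logical=[a,A,F,B,p,g]

Answer: A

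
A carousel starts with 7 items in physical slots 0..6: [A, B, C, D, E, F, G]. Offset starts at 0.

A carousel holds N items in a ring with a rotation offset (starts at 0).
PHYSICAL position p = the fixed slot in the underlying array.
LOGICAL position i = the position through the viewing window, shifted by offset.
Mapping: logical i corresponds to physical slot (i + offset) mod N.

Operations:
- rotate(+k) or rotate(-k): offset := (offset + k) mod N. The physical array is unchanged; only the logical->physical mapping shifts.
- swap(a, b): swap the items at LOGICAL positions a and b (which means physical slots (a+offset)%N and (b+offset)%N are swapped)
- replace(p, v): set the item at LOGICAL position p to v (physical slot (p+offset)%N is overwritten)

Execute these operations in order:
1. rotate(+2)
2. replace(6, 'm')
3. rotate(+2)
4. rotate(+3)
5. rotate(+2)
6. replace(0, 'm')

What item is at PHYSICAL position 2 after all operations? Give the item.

Answer: m

Derivation:
After op 1 (rotate(+2)): offset=2, physical=[A,B,C,D,E,F,G], logical=[C,D,E,F,G,A,B]
After op 2 (replace(6, 'm')): offset=2, physical=[A,m,C,D,E,F,G], logical=[C,D,E,F,G,A,m]
After op 3 (rotate(+2)): offset=4, physical=[A,m,C,D,E,F,G], logical=[E,F,G,A,m,C,D]
After op 4 (rotate(+3)): offset=0, physical=[A,m,C,D,E,F,G], logical=[A,m,C,D,E,F,G]
After op 5 (rotate(+2)): offset=2, physical=[A,m,C,D,E,F,G], logical=[C,D,E,F,G,A,m]
After op 6 (replace(0, 'm')): offset=2, physical=[A,m,m,D,E,F,G], logical=[m,D,E,F,G,A,m]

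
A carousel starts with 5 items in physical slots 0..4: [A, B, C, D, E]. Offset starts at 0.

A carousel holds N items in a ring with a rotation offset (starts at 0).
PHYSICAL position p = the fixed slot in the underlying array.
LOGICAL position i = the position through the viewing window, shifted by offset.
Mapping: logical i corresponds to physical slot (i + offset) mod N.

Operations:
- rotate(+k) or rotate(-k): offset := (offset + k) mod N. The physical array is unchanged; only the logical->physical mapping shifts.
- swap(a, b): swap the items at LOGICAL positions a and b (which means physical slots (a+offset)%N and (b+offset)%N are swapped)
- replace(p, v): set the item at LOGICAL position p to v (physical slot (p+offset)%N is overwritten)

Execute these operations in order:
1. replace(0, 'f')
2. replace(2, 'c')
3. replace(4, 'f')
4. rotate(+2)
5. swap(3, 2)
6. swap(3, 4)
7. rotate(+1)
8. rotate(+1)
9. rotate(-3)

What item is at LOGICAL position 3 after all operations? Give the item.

After op 1 (replace(0, 'f')): offset=0, physical=[f,B,C,D,E], logical=[f,B,C,D,E]
After op 2 (replace(2, 'c')): offset=0, physical=[f,B,c,D,E], logical=[f,B,c,D,E]
After op 3 (replace(4, 'f')): offset=0, physical=[f,B,c,D,f], logical=[f,B,c,D,f]
After op 4 (rotate(+2)): offset=2, physical=[f,B,c,D,f], logical=[c,D,f,f,B]
After op 5 (swap(3, 2)): offset=2, physical=[f,B,c,D,f], logical=[c,D,f,f,B]
After op 6 (swap(3, 4)): offset=2, physical=[B,f,c,D,f], logical=[c,D,f,B,f]
After op 7 (rotate(+1)): offset=3, physical=[B,f,c,D,f], logical=[D,f,B,f,c]
After op 8 (rotate(+1)): offset=4, physical=[B,f,c,D,f], logical=[f,B,f,c,D]
After op 9 (rotate(-3)): offset=1, physical=[B,f,c,D,f], logical=[f,c,D,f,B]

Answer: f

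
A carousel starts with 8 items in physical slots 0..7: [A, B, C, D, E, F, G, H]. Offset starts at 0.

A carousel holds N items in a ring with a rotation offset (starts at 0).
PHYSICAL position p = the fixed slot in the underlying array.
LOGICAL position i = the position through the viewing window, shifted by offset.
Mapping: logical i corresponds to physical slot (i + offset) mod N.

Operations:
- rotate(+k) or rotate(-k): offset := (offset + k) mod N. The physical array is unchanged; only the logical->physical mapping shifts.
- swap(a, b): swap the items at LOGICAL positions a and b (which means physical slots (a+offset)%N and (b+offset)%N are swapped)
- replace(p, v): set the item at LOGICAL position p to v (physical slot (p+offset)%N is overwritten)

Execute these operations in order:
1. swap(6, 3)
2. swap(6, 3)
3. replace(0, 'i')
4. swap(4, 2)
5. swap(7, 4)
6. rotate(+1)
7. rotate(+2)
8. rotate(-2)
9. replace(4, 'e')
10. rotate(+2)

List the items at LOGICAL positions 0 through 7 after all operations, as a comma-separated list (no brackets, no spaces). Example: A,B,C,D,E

Answer: D,H,e,G,C,i,B,E

Derivation:
After op 1 (swap(6, 3)): offset=0, physical=[A,B,C,G,E,F,D,H], logical=[A,B,C,G,E,F,D,H]
After op 2 (swap(6, 3)): offset=0, physical=[A,B,C,D,E,F,G,H], logical=[A,B,C,D,E,F,G,H]
After op 3 (replace(0, 'i')): offset=0, physical=[i,B,C,D,E,F,G,H], logical=[i,B,C,D,E,F,G,H]
After op 4 (swap(4, 2)): offset=0, physical=[i,B,E,D,C,F,G,H], logical=[i,B,E,D,C,F,G,H]
After op 5 (swap(7, 4)): offset=0, physical=[i,B,E,D,H,F,G,C], logical=[i,B,E,D,H,F,G,C]
After op 6 (rotate(+1)): offset=1, physical=[i,B,E,D,H,F,G,C], logical=[B,E,D,H,F,G,C,i]
After op 7 (rotate(+2)): offset=3, physical=[i,B,E,D,H,F,G,C], logical=[D,H,F,G,C,i,B,E]
After op 8 (rotate(-2)): offset=1, physical=[i,B,E,D,H,F,G,C], logical=[B,E,D,H,F,G,C,i]
After op 9 (replace(4, 'e')): offset=1, physical=[i,B,E,D,H,e,G,C], logical=[B,E,D,H,e,G,C,i]
After op 10 (rotate(+2)): offset=3, physical=[i,B,E,D,H,e,G,C], logical=[D,H,e,G,C,i,B,E]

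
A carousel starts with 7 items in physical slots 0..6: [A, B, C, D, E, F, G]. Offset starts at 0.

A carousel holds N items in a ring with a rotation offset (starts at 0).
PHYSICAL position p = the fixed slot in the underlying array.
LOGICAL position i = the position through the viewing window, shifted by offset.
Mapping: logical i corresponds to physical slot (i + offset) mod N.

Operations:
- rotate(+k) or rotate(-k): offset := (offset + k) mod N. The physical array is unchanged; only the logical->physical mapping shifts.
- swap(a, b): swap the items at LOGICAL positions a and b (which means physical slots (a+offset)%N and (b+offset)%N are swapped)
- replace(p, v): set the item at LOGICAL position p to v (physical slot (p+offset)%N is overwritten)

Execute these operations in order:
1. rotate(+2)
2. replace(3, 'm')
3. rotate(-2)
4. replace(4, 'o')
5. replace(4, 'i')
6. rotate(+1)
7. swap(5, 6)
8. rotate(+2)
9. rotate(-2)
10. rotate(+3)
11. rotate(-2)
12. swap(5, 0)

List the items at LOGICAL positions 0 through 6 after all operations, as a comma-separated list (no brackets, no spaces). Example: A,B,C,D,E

Answer: G,D,i,m,A,C,B

Derivation:
After op 1 (rotate(+2)): offset=2, physical=[A,B,C,D,E,F,G], logical=[C,D,E,F,G,A,B]
After op 2 (replace(3, 'm')): offset=2, physical=[A,B,C,D,E,m,G], logical=[C,D,E,m,G,A,B]
After op 3 (rotate(-2)): offset=0, physical=[A,B,C,D,E,m,G], logical=[A,B,C,D,E,m,G]
After op 4 (replace(4, 'o')): offset=0, physical=[A,B,C,D,o,m,G], logical=[A,B,C,D,o,m,G]
After op 5 (replace(4, 'i')): offset=0, physical=[A,B,C,D,i,m,G], logical=[A,B,C,D,i,m,G]
After op 6 (rotate(+1)): offset=1, physical=[A,B,C,D,i,m,G], logical=[B,C,D,i,m,G,A]
After op 7 (swap(5, 6)): offset=1, physical=[G,B,C,D,i,m,A], logical=[B,C,D,i,m,A,G]
After op 8 (rotate(+2)): offset=3, physical=[G,B,C,D,i,m,A], logical=[D,i,m,A,G,B,C]
After op 9 (rotate(-2)): offset=1, physical=[G,B,C,D,i,m,A], logical=[B,C,D,i,m,A,G]
After op 10 (rotate(+3)): offset=4, physical=[G,B,C,D,i,m,A], logical=[i,m,A,G,B,C,D]
After op 11 (rotate(-2)): offset=2, physical=[G,B,C,D,i,m,A], logical=[C,D,i,m,A,G,B]
After op 12 (swap(5, 0)): offset=2, physical=[C,B,G,D,i,m,A], logical=[G,D,i,m,A,C,B]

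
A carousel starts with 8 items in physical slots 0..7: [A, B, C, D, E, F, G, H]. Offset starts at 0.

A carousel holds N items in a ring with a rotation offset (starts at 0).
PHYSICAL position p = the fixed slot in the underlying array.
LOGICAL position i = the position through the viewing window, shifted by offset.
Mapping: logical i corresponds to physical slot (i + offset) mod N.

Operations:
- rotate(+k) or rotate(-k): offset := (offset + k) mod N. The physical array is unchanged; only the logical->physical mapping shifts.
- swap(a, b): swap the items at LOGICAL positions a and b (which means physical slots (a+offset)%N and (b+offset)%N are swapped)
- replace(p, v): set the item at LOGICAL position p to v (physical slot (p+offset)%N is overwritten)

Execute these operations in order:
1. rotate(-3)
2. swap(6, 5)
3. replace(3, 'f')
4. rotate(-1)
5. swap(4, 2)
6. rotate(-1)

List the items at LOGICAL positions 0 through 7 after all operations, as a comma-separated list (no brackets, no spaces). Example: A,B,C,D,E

Answer: C,E,F,f,H,G,B,D

Derivation:
After op 1 (rotate(-3)): offset=5, physical=[A,B,C,D,E,F,G,H], logical=[F,G,H,A,B,C,D,E]
After op 2 (swap(6, 5)): offset=5, physical=[A,B,D,C,E,F,G,H], logical=[F,G,H,A,B,D,C,E]
After op 3 (replace(3, 'f')): offset=5, physical=[f,B,D,C,E,F,G,H], logical=[F,G,H,f,B,D,C,E]
After op 4 (rotate(-1)): offset=4, physical=[f,B,D,C,E,F,G,H], logical=[E,F,G,H,f,B,D,C]
After op 5 (swap(4, 2)): offset=4, physical=[G,B,D,C,E,F,f,H], logical=[E,F,f,H,G,B,D,C]
After op 6 (rotate(-1)): offset=3, physical=[G,B,D,C,E,F,f,H], logical=[C,E,F,f,H,G,B,D]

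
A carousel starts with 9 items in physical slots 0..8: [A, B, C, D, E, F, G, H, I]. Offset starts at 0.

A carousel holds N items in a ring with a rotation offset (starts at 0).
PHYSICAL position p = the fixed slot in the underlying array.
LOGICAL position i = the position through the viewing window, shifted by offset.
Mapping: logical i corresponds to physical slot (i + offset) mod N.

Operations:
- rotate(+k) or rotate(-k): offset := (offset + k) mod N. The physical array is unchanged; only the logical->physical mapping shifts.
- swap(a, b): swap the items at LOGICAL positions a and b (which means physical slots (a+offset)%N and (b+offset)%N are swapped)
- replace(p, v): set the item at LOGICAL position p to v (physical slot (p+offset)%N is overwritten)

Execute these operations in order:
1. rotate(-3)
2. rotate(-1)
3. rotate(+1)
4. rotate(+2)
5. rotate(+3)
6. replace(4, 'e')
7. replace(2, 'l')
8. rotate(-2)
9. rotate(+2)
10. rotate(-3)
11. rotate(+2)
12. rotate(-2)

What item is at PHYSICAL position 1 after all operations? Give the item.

Answer: B

Derivation:
After op 1 (rotate(-3)): offset=6, physical=[A,B,C,D,E,F,G,H,I], logical=[G,H,I,A,B,C,D,E,F]
After op 2 (rotate(-1)): offset=5, physical=[A,B,C,D,E,F,G,H,I], logical=[F,G,H,I,A,B,C,D,E]
After op 3 (rotate(+1)): offset=6, physical=[A,B,C,D,E,F,G,H,I], logical=[G,H,I,A,B,C,D,E,F]
After op 4 (rotate(+2)): offset=8, physical=[A,B,C,D,E,F,G,H,I], logical=[I,A,B,C,D,E,F,G,H]
After op 5 (rotate(+3)): offset=2, physical=[A,B,C,D,E,F,G,H,I], logical=[C,D,E,F,G,H,I,A,B]
After op 6 (replace(4, 'e')): offset=2, physical=[A,B,C,D,E,F,e,H,I], logical=[C,D,E,F,e,H,I,A,B]
After op 7 (replace(2, 'l')): offset=2, physical=[A,B,C,D,l,F,e,H,I], logical=[C,D,l,F,e,H,I,A,B]
After op 8 (rotate(-2)): offset=0, physical=[A,B,C,D,l,F,e,H,I], logical=[A,B,C,D,l,F,e,H,I]
After op 9 (rotate(+2)): offset=2, physical=[A,B,C,D,l,F,e,H,I], logical=[C,D,l,F,e,H,I,A,B]
After op 10 (rotate(-3)): offset=8, physical=[A,B,C,D,l,F,e,H,I], logical=[I,A,B,C,D,l,F,e,H]
After op 11 (rotate(+2)): offset=1, physical=[A,B,C,D,l,F,e,H,I], logical=[B,C,D,l,F,e,H,I,A]
After op 12 (rotate(-2)): offset=8, physical=[A,B,C,D,l,F,e,H,I], logical=[I,A,B,C,D,l,F,e,H]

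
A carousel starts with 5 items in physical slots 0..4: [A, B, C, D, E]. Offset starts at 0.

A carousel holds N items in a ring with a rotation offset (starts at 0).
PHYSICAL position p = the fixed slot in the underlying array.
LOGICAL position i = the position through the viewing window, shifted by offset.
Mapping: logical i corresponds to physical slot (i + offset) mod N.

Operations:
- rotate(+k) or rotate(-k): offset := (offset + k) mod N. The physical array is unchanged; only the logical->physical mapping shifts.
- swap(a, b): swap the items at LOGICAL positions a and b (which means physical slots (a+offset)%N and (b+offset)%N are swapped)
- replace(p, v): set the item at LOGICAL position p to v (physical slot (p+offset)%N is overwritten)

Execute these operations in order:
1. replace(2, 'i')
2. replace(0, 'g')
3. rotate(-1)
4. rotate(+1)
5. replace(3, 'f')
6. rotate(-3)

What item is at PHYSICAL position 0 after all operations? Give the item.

Answer: g

Derivation:
After op 1 (replace(2, 'i')): offset=0, physical=[A,B,i,D,E], logical=[A,B,i,D,E]
After op 2 (replace(0, 'g')): offset=0, physical=[g,B,i,D,E], logical=[g,B,i,D,E]
After op 3 (rotate(-1)): offset=4, physical=[g,B,i,D,E], logical=[E,g,B,i,D]
After op 4 (rotate(+1)): offset=0, physical=[g,B,i,D,E], logical=[g,B,i,D,E]
After op 5 (replace(3, 'f')): offset=0, physical=[g,B,i,f,E], logical=[g,B,i,f,E]
After op 6 (rotate(-3)): offset=2, physical=[g,B,i,f,E], logical=[i,f,E,g,B]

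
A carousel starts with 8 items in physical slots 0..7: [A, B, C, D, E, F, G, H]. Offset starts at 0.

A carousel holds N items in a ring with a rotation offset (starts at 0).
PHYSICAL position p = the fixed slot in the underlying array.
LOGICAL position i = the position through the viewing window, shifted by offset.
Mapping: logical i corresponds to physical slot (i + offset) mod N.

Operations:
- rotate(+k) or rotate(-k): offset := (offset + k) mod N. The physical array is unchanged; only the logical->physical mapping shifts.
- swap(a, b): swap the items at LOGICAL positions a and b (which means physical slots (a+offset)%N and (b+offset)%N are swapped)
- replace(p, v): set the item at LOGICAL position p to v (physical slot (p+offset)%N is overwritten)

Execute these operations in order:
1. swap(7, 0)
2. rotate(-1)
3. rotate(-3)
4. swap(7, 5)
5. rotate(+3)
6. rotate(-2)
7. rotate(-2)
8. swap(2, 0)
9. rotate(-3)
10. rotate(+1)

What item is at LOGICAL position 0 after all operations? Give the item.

After op 1 (swap(7, 0)): offset=0, physical=[H,B,C,D,E,F,G,A], logical=[H,B,C,D,E,F,G,A]
After op 2 (rotate(-1)): offset=7, physical=[H,B,C,D,E,F,G,A], logical=[A,H,B,C,D,E,F,G]
After op 3 (rotate(-3)): offset=4, physical=[H,B,C,D,E,F,G,A], logical=[E,F,G,A,H,B,C,D]
After op 4 (swap(7, 5)): offset=4, physical=[H,D,C,B,E,F,G,A], logical=[E,F,G,A,H,D,C,B]
After op 5 (rotate(+3)): offset=7, physical=[H,D,C,B,E,F,G,A], logical=[A,H,D,C,B,E,F,G]
After op 6 (rotate(-2)): offset=5, physical=[H,D,C,B,E,F,G,A], logical=[F,G,A,H,D,C,B,E]
After op 7 (rotate(-2)): offset=3, physical=[H,D,C,B,E,F,G,A], logical=[B,E,F,G,A,H,D,C]
After op 8 (swap(2, 0)): offset=3, physical=[H,D,C,F,E,B,G,A], logical=[F,E,B,G,A,H,D,C]
After op 9 (rotate(-3)): offset=0, physical=[H,D,C,F,E,B,G,A], logical=[H,D,C,F,E,B,G,A]
After op 10 (rotate(+1)): offset=1, physical=[H,D,C,F,E,B,G,A], logical=[D,C,F,E,B,G,A,H]

Answer: D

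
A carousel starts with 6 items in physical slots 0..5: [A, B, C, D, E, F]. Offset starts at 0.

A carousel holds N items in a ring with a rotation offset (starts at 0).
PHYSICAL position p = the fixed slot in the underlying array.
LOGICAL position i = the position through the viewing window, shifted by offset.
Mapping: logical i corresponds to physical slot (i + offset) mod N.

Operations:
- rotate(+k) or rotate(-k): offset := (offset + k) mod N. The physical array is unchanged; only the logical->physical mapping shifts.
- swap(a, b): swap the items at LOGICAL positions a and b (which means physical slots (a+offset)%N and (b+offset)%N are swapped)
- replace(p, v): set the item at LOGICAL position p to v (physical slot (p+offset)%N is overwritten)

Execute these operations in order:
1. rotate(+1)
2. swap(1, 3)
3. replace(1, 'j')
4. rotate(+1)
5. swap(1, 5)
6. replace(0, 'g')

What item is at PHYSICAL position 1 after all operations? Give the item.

Answer: D

Derivation:
After op 1 (rotate(+1)): offset=1, physical=[A,B,C,D,E,F], logical=[B,C,D,E,F,A]
After op 2 (swap(1, 3)): offset=1, physical=[A,B,E,D,C,F], logical=[B,E,D,C,F,A]
After op 3 (replace(1, 'j')): offset=1, physical=[A,B,j,D,C,F], logical=[B,j,D,C,F,A]
After op 4 (rotate(+1)): offset=2, physical=[A,B,j,D,C,F], logical=[j,D,C,F,A,B]
After op 5 (swap(1, 5)): offset=2, physical=[A,D,j,B,C,F], logical=[j,B,C,F,A,D]
After op 6 (replace(0, 'g')): offset=2, physical=[A,D,g,B,C,F], logical=[g,B,C,F,A,D]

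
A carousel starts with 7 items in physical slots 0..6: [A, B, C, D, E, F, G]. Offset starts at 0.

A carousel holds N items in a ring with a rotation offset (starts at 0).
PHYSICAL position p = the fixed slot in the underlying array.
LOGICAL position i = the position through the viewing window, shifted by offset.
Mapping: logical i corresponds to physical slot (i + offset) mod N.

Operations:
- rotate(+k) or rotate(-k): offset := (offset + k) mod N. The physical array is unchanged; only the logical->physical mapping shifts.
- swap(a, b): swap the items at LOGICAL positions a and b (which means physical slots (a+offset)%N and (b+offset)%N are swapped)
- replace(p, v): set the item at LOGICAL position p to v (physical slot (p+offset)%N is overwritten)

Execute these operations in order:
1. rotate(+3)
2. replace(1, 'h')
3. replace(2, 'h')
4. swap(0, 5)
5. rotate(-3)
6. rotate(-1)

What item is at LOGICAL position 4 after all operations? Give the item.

Answer: B

Derivation:
After op 1 (rotate(+3)): offset=3, physical=[A,B,C,D,E,F,G], logical=[D,E,F,G,A,B,C]
After op 2 (replace(1, 'h')): offset=3, physical=[A,B,C,D,h,F,G], logical=[D,h,F,G,A,B,C]
After op 3 (replace(2, 'h')): offset=3, physical=[A,B,C,D,h,h,G], logical=[D,h,h,G,A,B,C]
After op 4 (swap(0, 5)): offset=3, physical=[A,D,C,B,h,h,G], logical=[B,h,h,G,A,D,C]
After op 5 (rotate(-3)): offset=0, physical=[A,D,C,B,h,h,G], logical=[A,D,C,B,h,h,G]
After op 6 (rotate(-1)): offset=6, physical=[A,D,C,B,h,h,G], logical=[G,A,D,C,B,h,h]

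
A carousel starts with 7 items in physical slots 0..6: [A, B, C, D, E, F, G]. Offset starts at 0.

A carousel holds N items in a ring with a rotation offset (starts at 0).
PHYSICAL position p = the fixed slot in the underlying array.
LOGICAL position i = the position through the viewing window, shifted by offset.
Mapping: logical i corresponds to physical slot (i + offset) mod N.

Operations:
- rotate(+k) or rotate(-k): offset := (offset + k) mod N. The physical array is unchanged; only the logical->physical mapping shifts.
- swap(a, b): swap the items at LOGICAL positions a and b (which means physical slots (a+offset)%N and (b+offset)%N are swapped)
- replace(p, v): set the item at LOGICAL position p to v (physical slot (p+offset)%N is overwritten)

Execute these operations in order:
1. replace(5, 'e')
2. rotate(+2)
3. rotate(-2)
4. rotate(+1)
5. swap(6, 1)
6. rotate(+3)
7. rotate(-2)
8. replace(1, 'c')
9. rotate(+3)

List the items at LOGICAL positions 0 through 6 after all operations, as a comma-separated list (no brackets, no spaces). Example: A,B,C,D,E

Answer: e,G,C,B,A,c,E

Derivation:
After op 1 (replace(5, 'e')): offset=0, physical=[A,B,C,D,E,e,G], logical=[A,B,C,D,E,e,G]
After op 2 (rotate(+2)): offset=2, physical=[A,B,C,D,E,e,G], logical=[C,D,E,e,G,A,B]
After op 3 (rotate(-2)): offset=0, physical=[A,B,C,D,E,e,G], logical=[A,B,C,D,E,e,G]
After op 4 (rotate(+1)): offset=1, physical=[A,B,C,D,E,e,G], logical=[B,C,D,E,e,G,A]
After op 5 (swap(6, 1)): offset=1, physical=[C,B,A,D,E,e,G], logical=[B,A,D,E,e,G,C]
After op 6 (rotate(+3)): offset=4, physical=[C,B,A,D,E,e,G], logical=[E,e,G,C,B,A,D]
After op 7 (rotate(-2)): offset=2, physical=[C,B,A,D,E,e,G], logical=[A,D,E,e,G,C,B]
After op 8 (replace(1, 'c')): offset=2, physical=[C,B,A,c,E,e,G], logical=[A,c,E,e,G,C,B]
After op 9 (rotate(+3)): offset=5, physical=[C,B,A,c,E,e,G], logical=[e,G,C,B,A,c,E]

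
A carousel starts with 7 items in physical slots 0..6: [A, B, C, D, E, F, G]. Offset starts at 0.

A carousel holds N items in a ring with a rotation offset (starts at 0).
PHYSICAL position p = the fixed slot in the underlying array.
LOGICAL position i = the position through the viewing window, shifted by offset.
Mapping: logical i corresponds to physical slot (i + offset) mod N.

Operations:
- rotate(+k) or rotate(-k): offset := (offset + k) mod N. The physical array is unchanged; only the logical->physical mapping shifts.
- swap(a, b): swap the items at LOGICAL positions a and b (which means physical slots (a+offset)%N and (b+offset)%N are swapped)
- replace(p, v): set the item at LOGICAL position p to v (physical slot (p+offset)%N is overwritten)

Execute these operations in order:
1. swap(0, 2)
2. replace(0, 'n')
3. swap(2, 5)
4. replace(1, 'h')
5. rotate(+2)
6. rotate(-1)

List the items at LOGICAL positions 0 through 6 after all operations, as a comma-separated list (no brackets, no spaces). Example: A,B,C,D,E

Answer: h,F,D,E,A,G,n

Derivation:
After op 1 (swap(0, 2)): offset=0, physical=[C,B,A,D,E,F,G], logical=[C,B,A,D,E,F,G]
After op 2 (replace(0, 'n')): offset=0, physical=[n,B,A,D,E,F,G], logical=[n,B,A,D,E,F,G]
After op 3 (swap(2, 5)): offset=0, physical=[n,B,F,D,E,A,G], logical=[n,B,F,D,E,A,G]
After op 4 (replace(1, 'h')): offset=0, physical=[n,h,F,D,E,A,G], logical=[n,h,F,D,E,A,G]
After op 5 (rotate(+2)): offset=2, physical=[n,h,F,D,E,A,G], logical=[F,D,E,A,G,n,h]
After op 6 (rotate(-1)): offset=1, physical=[n,h,F,D,E,A,G], logical=[h,F,D,E,A,G,n]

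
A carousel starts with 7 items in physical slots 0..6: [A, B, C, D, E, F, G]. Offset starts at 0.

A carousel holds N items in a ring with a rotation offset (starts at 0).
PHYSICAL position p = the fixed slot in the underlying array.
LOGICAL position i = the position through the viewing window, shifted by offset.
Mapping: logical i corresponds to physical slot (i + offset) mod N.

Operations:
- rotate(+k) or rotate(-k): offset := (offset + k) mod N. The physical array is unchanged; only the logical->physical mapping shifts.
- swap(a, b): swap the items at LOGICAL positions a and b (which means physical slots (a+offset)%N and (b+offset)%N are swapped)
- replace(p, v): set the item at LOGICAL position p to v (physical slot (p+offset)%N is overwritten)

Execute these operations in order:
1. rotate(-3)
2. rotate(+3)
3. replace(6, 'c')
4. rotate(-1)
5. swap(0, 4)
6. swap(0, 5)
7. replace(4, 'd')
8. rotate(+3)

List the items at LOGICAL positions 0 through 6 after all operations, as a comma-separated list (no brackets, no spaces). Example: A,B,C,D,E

Answer: C,d,D,F,E,A,B

Derivation:
After op 1 (rotate(-3)): offset=4, physical=[A,B,C,D,E,F,G], logical=[E,F,G,A,B,C,D]
After op 2 (rotate(+3)): offset=0, physical=[A,B,C,D,E,F,G], logical=[A,B,C,D,E,F,G]
After op 3 (replace(6, 'c')): offset=0, physical=[A,B,C,D,E,F,c], logical=[A,B,C,D,E,F,c]
After op 4 (rotate(-1)): offset=6, physical=[A,B,C,D,E,F,c], logical=[c,A,B,C,D,E,F]
After op 5 (swap(0, 4)): offset=6, physical=[A,B,C,c,E,F,D], logical=[D,A,B,C,c,E,F]
After op 6 (swap(0, 5)): offset=6, physical=[A,B,C,c,D,F,E], logical=[E,A,B,C,c,D,F]
After op 7 (replace(4, 'd')): offset=6, physical=[A,B,C,d,D,F,E], logical=[E,A,B,C,d,D,F]
After op 8 (rotate(+3)): offset=2, physical=[A,B,C,d,D,F,E], logical=[C,d,D,F,E,A,B]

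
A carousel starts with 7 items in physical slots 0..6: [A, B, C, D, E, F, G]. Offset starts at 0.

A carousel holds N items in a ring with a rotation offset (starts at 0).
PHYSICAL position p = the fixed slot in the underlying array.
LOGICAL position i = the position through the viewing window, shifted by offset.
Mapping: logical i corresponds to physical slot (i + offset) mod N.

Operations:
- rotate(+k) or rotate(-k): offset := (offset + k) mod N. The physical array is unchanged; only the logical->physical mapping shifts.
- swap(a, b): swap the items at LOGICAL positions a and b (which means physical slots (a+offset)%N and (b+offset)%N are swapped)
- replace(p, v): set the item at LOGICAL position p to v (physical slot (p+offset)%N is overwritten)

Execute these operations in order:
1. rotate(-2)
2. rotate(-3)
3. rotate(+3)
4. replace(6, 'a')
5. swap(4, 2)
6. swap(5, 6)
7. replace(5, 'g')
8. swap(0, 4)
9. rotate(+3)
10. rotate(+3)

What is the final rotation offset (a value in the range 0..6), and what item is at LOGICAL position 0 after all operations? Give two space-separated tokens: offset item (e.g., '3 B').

Answer: 4 D

Derivation:
After op 1 (rotate(-2)): offset=5, physical=[A,B,C,D,E,F,G], logical=[F,G,A,B,C,D,E]
After op 2 (rotate(-3)): offset=2, physical=[A,B,C,D,E,F,G], logical=[C,D,E,F,G,A,B]
After op 3 (rotate(+3)): offset=5, physical=[A,B,C,D,E,F,G], logical=[F,G,A,B,C,D,E]
After op 4 (replace(6, 'a')): offset=5, physical=[A,B,C,D,a,F,G], logical=[F,G,A,B,C,D,a]
After op 5 (swap(4, 2)): offset=5, physical=[C,B,A,D,a,F,G], logical=[F,G,C,B,A,D,a]
After op 6 (swap(5, 6)): offset=5, physical=[C,B,A,a,D,F,G], logical=[F,G,C,B,A,a,D]
After op 7 (replace(5, 'g')): offset=5, physical=[C,B,A,g,D,F,G], logical=[F,G,C,B,A,g,D]
After op 8 (swap(0, 4)): offset=5, physical=[C,B,F,g,D,A,G], logical=[A,G,C,B,F,g,D]
After op 9 (rotate(+3)): offset=1, physical=[C,B,F,g,D,A,G], logical=[B,F,g,D,A,G,C]
After op 10 (rotate(+3)): offset=4, physical=[C,B,F,g,D,A,G], logical=[D,A,G,C,B,F,g]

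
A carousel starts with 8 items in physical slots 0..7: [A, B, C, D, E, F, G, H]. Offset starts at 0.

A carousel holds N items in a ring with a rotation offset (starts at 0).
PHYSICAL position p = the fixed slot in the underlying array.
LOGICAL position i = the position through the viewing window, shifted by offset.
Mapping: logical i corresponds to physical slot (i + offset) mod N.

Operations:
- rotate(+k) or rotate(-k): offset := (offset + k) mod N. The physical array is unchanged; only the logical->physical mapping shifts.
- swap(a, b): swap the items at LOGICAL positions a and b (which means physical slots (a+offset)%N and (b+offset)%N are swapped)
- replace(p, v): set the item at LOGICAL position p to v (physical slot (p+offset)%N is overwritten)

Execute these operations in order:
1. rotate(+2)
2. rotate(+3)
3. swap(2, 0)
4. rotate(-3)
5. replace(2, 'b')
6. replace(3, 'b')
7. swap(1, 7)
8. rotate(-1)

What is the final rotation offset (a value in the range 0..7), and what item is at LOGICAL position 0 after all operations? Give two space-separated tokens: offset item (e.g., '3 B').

Answer: 1 D

Derivation:
After op 1 (rotate(+2)): offset=2, physical=[A,B,C,D,E,F,G,H], logical=[C,D,E,F,G,H,A,B]
After op 2 (rotate(+3)): offset=5, physical=[A,B,C,D,E,F,G,H], logical=[F,G,H,A,B,C,D,E]
After op 3 (swap(2, 0)): offset=5, physical=[A,B,C,D,E,H,G,F], logical=[H,G,F,A,B,C,D,E]
After op 4 (rotate(-3)): offset=2, physical=[A,B,C,D,E,H,G,F], logical=[C,D,E,H,G,F,A,B]
After op 5 (replace(2, 'b')): offset=2, physical=[A,B,C,D,b,H,G,F], logical=[C,D,b,H,G,F,A,B]
After op 6 (replace(3, 'b')): offset=2, physical=[A,B,C,D,b,b,G,F], logical=[C,D,b,b,G,F,A,B]
After op 7 (swap(1, 7)): offset=2, physical=[A,D,C,B,b,b,G,F], logical=[C,B,b,b,G,F,A,D]
After op 8 (rotate(-1)): offset=1, physical=[A,D,C,B,b,b,G,F], logical=[D,C,B,b,b,G,F,A]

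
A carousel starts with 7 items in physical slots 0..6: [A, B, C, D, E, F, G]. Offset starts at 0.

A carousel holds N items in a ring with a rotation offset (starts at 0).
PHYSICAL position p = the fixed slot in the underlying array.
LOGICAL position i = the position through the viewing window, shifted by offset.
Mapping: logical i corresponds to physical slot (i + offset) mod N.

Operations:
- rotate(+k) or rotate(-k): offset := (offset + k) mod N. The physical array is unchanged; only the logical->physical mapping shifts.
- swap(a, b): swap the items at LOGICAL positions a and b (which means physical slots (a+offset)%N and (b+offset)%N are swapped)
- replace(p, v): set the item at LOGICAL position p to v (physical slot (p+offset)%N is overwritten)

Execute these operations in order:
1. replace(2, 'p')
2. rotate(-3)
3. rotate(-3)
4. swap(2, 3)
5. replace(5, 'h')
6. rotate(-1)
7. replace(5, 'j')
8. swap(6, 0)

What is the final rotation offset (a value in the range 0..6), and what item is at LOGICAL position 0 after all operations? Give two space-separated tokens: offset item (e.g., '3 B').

Answer: 0 h

Derivation:
After op 1 (replace(2, 'p')): offset=0, physical=[A,B,p,D,E,F,G], logical=[A,B,p,D,E,F,G]
After op 2 (rotate(-3)): offset=4, physical=[A,B,p,D,E,F,G], logical=[E,F,G,A,B,p,D]
After op 3 (rotate(-3)): offset=1, physical=[A,B,p,D,E,F,G], logical=[B,p,D,E,F,G,A]
After op 4 (swap(2, 3)): offset=1, physical=[A,B,p,E,D,F,G], logical=[B,p,E,D,F,G,A]
After op 5 (replace(5, 'h')): offset=1, physical=[A,B,p,E,D,F,h], logical=[B,p,E,D,F,h,A]
After op 6 (rotate(-1)): offset=0, physical=[A,B,p,E,D,F,h], logical=[A,B,p,E,D,F,h]
After op 7 (replace(5, 'j')): offset=0, physical=[A,B,p,E,D,j,h], logical=[A,B,p,E,D,j,h]
After op 8 (swap(6, 0)): offset=0, physical=[h,B,p,E,D,j,A], logical=[h,B,p,E,D,j,A]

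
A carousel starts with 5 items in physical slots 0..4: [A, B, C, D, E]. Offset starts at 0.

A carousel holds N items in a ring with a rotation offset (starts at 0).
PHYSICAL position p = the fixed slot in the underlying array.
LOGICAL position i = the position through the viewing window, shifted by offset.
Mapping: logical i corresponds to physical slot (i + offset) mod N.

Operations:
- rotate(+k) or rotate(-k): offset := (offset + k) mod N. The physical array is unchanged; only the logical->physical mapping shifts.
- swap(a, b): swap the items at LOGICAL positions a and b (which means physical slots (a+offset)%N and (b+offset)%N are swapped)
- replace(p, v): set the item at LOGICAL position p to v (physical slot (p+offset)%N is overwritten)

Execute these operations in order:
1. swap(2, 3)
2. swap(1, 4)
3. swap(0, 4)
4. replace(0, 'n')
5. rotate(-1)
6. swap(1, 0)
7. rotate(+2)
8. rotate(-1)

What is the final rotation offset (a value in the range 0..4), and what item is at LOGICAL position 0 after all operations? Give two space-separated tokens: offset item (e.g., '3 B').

After op 1 (swap(2, 3)): offset=0, physical=[A,B,D,C,E], logical=[A,B,D,C,E]
After op 2 (swap(1, 4)): offset=0, physical=[A,E,D,C,B], logical=[A,E,D,C,B]
After op 3 (swap(0, 4)): offset=0, physical=[B,E,D,C,A], logical=[B,E,D,C,A]
After op 4 (replace(0, 'n')): offset=0, physical=[n,E,D,C,A], logical=[n,E,D,C,A]
After op 5 (rotate(-1)): offset=4, physical=[n,E,D,C,A], logical=[A,n,E,D,C]
After op 6 (swap(1, 0)): offset=4, physical=[A,E,D,C,n], logical=[n,A,E,D,C]
After op 7 (rotate(+2)): offset=1, physical=[A,E,D,C,n], logical=[E,D,C,n,A]
After op 8 (rotate(-1)): offset=0, physical=[A,E,D,C,n], logical=[A,E,D,C,n]

Answer: 0 A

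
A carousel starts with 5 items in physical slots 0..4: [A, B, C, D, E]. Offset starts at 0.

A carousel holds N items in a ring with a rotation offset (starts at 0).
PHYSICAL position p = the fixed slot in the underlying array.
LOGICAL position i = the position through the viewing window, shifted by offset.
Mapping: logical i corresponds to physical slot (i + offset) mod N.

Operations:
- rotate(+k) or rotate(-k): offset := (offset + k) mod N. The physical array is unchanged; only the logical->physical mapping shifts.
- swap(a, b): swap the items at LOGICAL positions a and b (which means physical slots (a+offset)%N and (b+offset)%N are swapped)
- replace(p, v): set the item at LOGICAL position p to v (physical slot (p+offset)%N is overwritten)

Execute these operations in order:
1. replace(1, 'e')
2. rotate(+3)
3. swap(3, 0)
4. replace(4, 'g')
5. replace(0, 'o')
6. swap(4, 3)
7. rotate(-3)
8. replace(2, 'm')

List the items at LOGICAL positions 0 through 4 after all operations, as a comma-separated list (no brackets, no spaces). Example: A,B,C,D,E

Answer: A,g,m,o,E

Derivation:
After op 1 (replace(1, 'e')): offset=0, physical=[A,e,C,D,E], logical=[A,e,C,D,E]
After op 2 (rotate(+3)): offset=3, physical=[A,e,C,D,E], logical=[D,E,A,e,C]
After op 3 (swap(3, 0)): offset=3, physical=[A,D,C,e,E], logical=[e,E,A,D,C]
After op 4 (replace(4, 'g')): offset=3, physical=[A,D,g,e,E], logical=[e,E,A,D,g]
After op 5 (replace(0, 'o')): offset=3, physical=[A,D,g,o,E], logical=[o,E,A,D,g]
After op 6 (swap(4, 3)): offset=3, physical=[A,g,D,o,E], logical=[o,E,A,g,D]
After op 7 (rotate(-3)): offset=0, physical=[A,g,D,o,E], logical=[A,g,D,o,E]
After op 8 (replace(2, 'm')): offset=0, physical=[A,g,m,o,E], logical=[A,g,m,o,E]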